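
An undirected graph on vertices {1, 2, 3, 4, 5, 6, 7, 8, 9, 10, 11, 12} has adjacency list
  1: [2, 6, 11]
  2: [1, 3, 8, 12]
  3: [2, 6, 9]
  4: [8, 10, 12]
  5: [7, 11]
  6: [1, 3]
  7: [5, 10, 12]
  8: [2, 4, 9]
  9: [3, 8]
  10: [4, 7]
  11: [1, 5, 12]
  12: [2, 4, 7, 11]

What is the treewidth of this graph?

A width-3 tree decomposition is:
Bags: B1 = {4, 5, 7, 10}  B2 = {4, 5, 7, 12}  B3 = {4, 5, 11, 12}  B4 = {4, 8, 11, 12}  B5 = {2, 8, 11, 12}  B6 = {1, 2, 8, 11}  B7 = {1, 2, 8, 9}  B8 = {1, 2, 3, 9}  B9 = {1, 3, 6, 9}
Tree: B1–B2, B2–B3, B3–B4, B4–B5, B5–B6, B6–B7, B7–B8, B8–B9
Each bag holds 4 vertices, so the decomposition has width 3, which upper-bounds the treewidth. For the lower bound: the 4 vertex sets {5,7,10}, {4}, {12}, {1,2,8,11} are disjoint, each induces a connected subgraph, and every pair is joined by at least one edge of G. Contracting each set to a single vertex therefore yields K_{4} as a minor, and since treewidth is minor-monotone, tw(G) ≥ tw(K_{4}) = 3. Combining the bounds, tw(G) = 3.

3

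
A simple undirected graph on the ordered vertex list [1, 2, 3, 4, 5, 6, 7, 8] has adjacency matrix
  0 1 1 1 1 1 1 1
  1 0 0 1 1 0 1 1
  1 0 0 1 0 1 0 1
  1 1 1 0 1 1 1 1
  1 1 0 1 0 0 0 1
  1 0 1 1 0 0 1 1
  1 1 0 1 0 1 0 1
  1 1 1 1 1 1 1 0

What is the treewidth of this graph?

A width-4 tree decomposition is:
Bags: B1 = {1, 2, 4, 7, 8}  B2 = {1, 4, 6, 7, 8}  B3 = {1, 3, 4, 6, 8}  B4 = {1, 2, 4, 5, 8}
Tree: B1–B2, B2–B3, B1–B4
The largest bag has 5 vertices, giving width 4; this decomposition certifies tw(G) ≤ 4. On the other hand G contains the 5-clique {1, 2, 4, 5, 8}. A clique must lie in a single bag of any decomposition, so no decomposition can have width below 4. Hence tw(G) = 4 exactly.

4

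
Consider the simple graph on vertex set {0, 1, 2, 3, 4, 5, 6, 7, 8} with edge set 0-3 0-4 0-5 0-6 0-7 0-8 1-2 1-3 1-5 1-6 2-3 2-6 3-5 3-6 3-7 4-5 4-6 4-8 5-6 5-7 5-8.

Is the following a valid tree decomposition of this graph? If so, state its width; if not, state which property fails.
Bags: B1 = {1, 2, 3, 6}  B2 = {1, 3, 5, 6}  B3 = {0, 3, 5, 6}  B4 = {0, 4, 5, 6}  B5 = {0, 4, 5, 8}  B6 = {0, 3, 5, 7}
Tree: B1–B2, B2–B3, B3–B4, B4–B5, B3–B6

Vertex coverage: the bags together contain {0, 1, 2, 3, 4, 5, 6, 7, 8}, the full vertex set. Edge coverage: each edge of G has both endpoints in at least one bag. Running intersection: for every vertex, the bags containing it form a connected subtree. All three properties hold, so this is a valid tree decomposition of width max|bag| − 1 = 3, and hence tw(G) ≤ 3.

Yes; width 3.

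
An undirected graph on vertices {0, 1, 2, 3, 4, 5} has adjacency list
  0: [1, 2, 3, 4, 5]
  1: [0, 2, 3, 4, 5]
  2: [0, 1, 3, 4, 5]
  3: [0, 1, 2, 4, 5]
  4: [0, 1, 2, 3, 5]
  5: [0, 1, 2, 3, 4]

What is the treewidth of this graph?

5

A width-5 tree decomposition is:
Bags: B1 = {0, 1, 2, 3, 4, 5}
Tree: (single bag)
A single bag containing all 6 vertices is trivially a valid decomposition of width 5. For the lower bound, the 6 vertices {0, 1, 2, 3, 4, 5} are pairwise adjacent, and any tree decomposition puts a clique entirely inside one bag — forcing width ≥ 5. Combining the bounds, tw(G) = 5.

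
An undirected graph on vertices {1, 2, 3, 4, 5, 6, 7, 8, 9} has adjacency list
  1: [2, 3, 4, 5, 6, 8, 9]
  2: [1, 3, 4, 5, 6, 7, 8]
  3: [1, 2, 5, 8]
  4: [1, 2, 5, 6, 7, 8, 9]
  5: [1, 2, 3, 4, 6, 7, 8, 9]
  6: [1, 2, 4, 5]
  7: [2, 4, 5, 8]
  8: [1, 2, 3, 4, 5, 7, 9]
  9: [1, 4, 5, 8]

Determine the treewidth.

4

A width-4 tree decomposition is:
Bags: B1 = {2, 4, 5, 7, 8}  B2 = {1, 2, 4, 5, 8}  B3 = {1, 2, 4, 5, 6}  B4 = {1, 2, 3, 5, 8}  B5 = {1, 4, 5, 8, 9}
Tree: B1–B2, B2–B3, B2–B4, B2–B5
Each bag holds 5 vertices, so the decomposition has width 4, which upper-bounds the treewidth. For the lower bound, the 5 vertices {1, 4, 5, 8, 9} are pairwise adjacent, and any tree decomposition puts a clique entirely inside one bag — forcing width ≥ 4. Therefore the treewidth is 4.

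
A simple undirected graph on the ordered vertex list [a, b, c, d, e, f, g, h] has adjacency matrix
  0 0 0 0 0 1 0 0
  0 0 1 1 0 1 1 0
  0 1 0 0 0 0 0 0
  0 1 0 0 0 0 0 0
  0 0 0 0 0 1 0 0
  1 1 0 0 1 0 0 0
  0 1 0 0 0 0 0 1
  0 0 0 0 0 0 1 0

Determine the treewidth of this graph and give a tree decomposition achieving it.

Treewidth 1.
Bags: B1 = {e, f}  B2 = {b, f}  B3 = {b, g}  B4 = {b, d}  B5 = {a, f}  B6 = {b, c}  B7 = {g, h}
Tree: B1–B2, B2–B3, B2–B4, B2–B5, B3–B6, B3–B7

Every bag has size at most 2, so the width is 2 − 1 = 1 and tw(G) ≤ 1. Since G has at least one edge (e.g. f–e), it is not an edgeless graph, so tw(G) ≥ 1. Combining the bounds, tw(G) = 1.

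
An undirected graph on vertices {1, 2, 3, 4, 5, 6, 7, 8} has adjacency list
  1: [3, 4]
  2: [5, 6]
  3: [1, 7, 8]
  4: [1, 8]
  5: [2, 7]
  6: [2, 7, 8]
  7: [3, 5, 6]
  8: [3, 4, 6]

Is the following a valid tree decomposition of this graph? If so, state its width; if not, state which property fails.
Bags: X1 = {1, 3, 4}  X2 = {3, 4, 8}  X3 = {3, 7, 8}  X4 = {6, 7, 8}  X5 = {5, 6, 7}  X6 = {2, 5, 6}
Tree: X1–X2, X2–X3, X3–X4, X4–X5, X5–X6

Yes; width 2.

Checking the three conditions: (i) the bags cover all of {1, 2, 3, 4, 5, 6, 7, 8}; (ii) for each edge, some bag contains both endpoints; (iii) the bags containing any fixed vertex form a subtree. All hold, so the decomposition is valid with width 3 − 1 = 2.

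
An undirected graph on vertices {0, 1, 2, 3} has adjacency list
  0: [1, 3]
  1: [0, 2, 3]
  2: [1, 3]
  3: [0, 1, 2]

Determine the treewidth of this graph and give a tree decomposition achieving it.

Treewidth 2.
One optimal decomposition is:
Bags: B1 = {1, 2, 3}  B2 = {0, 1, 3}
Tree: B1–B2

Each bag holds 3 vertices, so the decomposition has width 2, which upper-bounds the treewidth. For the lower bound, the 3 vertices {0, 1, 3} are pairwise adjacent, and any tree decomposition puts a clique entirely inside one bag — forcing width ≥ 2. The upper and lower bounds meet at 2, so that is the treewidth.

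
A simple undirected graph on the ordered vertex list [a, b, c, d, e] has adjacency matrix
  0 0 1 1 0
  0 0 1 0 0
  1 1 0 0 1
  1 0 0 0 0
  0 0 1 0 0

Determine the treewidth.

A width-1 tree decomposition is:
Bags: B1 = {b, c}  B2 = {c, e}  B3 = {a, c}  B4 = {a, d}
Tree: B1–B2, B1–B3, B3–B4
The largest bag has 2 vertices, giving width 1; this decomposition certifies tw(G) ≤ 1. G has an edge, so its treewidth is at least 1. Combining the bounds, tw(G) = 1.

1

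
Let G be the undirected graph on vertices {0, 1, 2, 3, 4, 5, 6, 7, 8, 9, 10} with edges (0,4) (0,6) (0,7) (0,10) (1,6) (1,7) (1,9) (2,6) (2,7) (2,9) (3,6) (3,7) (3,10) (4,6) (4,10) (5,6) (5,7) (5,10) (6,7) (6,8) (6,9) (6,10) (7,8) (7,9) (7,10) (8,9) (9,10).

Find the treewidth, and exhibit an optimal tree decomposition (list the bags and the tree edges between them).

Treewidth 3.
One optimal decomposition is:
Bags: B1 = {3, 6, 7, 10}  B2 = {6, 7, 9, 10}  B3 = {6, 7, 8, 9}  B4 = {1, 6, 7, 9}  B5 = {2, 6, 7, 9}  B6 = {0, 6, 7, 10}  B7 = {0, 4, 6, 10}  B8 = {5, 6, 7, 10}
Tree: B1–B2, B2–B3, B2–B4, B3–B5, B1–B6, B6–B7, B2–B8

The largest bag has 4 vertices, giving width 3; this decomposition certifies tw(G) ≤ 3. Conversely, {0, 4, 6, 10} is a clique of size 4, and the vertices of any clique must share a bag in every tree decomposition; so some bag has ≥ 4 vertices and tw(G) ≥ 3. Combining the bounds, tw(G) = 3.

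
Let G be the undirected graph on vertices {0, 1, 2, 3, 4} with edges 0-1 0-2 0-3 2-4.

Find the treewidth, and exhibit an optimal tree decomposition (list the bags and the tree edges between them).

Treewidth 1.
Bags: B1 = {0, 2}  B2 = {0, 3}  B3 = {0, 1}  B4 = {2, 4}
Tree: B1–B2, B1–B3, B1–B4

Each bag holds 2 vertices, so the decomposition has width 1, which upper-bounds the treewidth. Any graph with an edge has treewidth ≥ 1, and G has the edge 2–0. Therefore the treewidth is 1.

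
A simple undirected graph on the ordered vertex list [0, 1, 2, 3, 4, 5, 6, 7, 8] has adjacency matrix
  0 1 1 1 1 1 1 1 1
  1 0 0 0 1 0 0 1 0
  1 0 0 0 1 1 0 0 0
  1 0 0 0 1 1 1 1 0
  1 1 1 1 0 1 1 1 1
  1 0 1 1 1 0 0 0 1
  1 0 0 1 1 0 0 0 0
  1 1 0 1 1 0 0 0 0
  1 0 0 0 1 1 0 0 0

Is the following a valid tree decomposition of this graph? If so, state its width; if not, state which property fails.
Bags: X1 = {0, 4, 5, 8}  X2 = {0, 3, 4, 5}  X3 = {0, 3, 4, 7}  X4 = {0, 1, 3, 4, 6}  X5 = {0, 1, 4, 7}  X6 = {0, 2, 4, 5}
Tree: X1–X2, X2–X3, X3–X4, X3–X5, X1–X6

A tree decomposition must satisfy three properties: every vertex lies in some bag; for every edge, both endpoints lie together in some bag; and for every vertex, the bags containing it form a connected subtree. Here bags containing vertex 1 are not connected in the tree, so the decomposition is invalid.

No — bags containing vertex 1 are not connected in the tree.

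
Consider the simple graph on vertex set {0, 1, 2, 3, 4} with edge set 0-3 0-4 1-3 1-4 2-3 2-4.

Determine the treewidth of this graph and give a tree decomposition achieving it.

Treewidth 2.
Bags: B1 = {2, 3, 4}  B2 = {0, 3, 4}  B3 = {1, 3, 4}
Tree: B1–B2, B2–B3

Every bag has size at most 3, so the width is 3 − 1 = 2 and tw(G) ≤ 2. The edges 4–2–3–0–4 form a cycle, so G is not a tree and its treewidth is at least 2. The upper and lower bounds meet at 2, so that is the treewidth.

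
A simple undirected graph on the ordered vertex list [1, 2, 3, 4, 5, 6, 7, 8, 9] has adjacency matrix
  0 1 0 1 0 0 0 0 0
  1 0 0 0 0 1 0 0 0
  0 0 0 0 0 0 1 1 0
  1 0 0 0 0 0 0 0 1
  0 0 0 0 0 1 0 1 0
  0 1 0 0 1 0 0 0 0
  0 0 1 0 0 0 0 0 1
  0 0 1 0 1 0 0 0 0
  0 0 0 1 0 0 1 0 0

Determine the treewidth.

A width-2 tree decomposition is:
Bags: B1 = {1, 2, 4}  B2 = {2, 4, 6}  B3 = {4, 5, 6}  B4 = {4, 5, 8}  B5 = {3, 4, 8}  B6 = {3, 4, 7}  B7 = {4, 7, 9}
Tree: B1–B2, B2–B3, B3–B4, B4–B5, B5–B6, B6–B7
Every bag has size at most 3, so the width is 3 − 1 = 2 and tw(G) ≤ 2. For the lower bound, G contains the cycle 4–1–2–6–5–8–3–7–9–4, so G is not a forest; only forests have treewidth ≤ 1, hence tw(G) ≥ 2. The upper and lower bounds meet at 2, so that is the treewidth.

2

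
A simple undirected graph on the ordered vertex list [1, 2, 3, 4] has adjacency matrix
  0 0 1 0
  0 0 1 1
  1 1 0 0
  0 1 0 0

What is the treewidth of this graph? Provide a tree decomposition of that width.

Each bag holds 2 vertices, so the decomposition has width 1, which upper-bounds the treewidth. Since G has at least one edge (e.g. 3–2), it is not an edgeless graph, so tw(G) ≥ 1. The upper and lower bounds meet at 1, so that is the treewidth.

Treewidth 1.
Bags: B1 = {2, 3}  B2 = {2, 4}  B3 = {1, 3}
Tree: B1–B2, B1–B3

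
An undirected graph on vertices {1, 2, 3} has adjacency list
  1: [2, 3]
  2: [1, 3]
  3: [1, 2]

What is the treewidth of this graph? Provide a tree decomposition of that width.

Treewidth 2.
One such decomposition:
Bags: B1 = {1, 2, 3}
Tree: (single bag)

A single bag containing all 3 vertices is trivially a valid decomposition of width 2. On the other hand G contains the 3-clique {1, 2, 3}. A clique must lie in a single bag of any decomposition, so no decomposition can have width below 2. The upper and lower bounds meet at 2, so that is the treewidth.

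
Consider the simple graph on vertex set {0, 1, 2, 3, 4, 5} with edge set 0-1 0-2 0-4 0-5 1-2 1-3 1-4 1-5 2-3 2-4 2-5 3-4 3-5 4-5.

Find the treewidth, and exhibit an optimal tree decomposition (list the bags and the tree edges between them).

Treewidth 4.
Bags: B1 = {0, 1, 2, 4, 5}  B2 = {1, 2, 3, 4, 5}
Tree: B1–B2

Each bag holds 5 vertices, so the decomposition has width 4, which upper-bounds the treewidth. On the other hand G contains the 5-clique {0, 1, 2, 4, 5}. A clique must lie in a single bag of any decomposition, so no decomposition can have width below 4. The upper and lower bounds meet at 4, so that is the treewidth.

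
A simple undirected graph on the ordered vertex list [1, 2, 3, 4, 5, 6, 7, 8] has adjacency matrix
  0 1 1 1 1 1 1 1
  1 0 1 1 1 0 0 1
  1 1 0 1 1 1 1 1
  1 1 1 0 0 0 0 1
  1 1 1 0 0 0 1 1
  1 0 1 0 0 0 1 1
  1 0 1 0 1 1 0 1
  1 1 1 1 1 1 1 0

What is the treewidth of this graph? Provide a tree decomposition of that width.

Treewidth 4.
One optimal decomposition is:
Bags: B1 = {1, 3, 6, 7, 8}  B2 = {1, 3, 5, 7, 8}  B3 = {1, 2, 3, 5, 8}  B4 = {1, 2, 3, 4, 8}
Tree: B1–B2, B2–B3, B3–B4

The largest bag has 5 vertices, giving width 4; this decomposition certifies tw(G) ≤ 4. On the other hand G contains the 5-clique {1, 2, 3, 4, 8}. A clique must lie in a single bag of any decomposition, so no decomposition can have width below 4. The upper and lower bounds meet at 4, so that is the treewidth.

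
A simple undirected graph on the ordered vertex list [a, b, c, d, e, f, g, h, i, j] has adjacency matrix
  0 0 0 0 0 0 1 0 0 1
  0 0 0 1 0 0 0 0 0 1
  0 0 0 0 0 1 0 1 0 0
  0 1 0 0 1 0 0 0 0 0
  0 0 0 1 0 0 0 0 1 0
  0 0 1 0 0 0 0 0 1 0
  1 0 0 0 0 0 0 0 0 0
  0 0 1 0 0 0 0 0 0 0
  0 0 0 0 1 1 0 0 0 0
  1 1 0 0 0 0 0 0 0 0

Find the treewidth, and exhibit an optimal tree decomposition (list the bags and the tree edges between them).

Each bag holds 2 vertices, so the decomposition has width 1, which upper-bounds the treewidth. Any graph with an edge has treewidth ≥ 1, and G has the edge h–c. Combining the bounds, tw(G) = 1.

Treewidth 1.
One optimal decomposition is:
Bags: B1 = {c, h}  B2 = {c, f}  B3 = {f, i}  B4 = {e, i}  B5 = {d, e}  B6 = {b, d}  B7 = {b, j}  B8 = {a, j}  B9 = {a, g}
Tree: B1–B2, B2–B3, B3–B4, B4–B5, B5–B6, B6–B7, B7–B8, B8–B9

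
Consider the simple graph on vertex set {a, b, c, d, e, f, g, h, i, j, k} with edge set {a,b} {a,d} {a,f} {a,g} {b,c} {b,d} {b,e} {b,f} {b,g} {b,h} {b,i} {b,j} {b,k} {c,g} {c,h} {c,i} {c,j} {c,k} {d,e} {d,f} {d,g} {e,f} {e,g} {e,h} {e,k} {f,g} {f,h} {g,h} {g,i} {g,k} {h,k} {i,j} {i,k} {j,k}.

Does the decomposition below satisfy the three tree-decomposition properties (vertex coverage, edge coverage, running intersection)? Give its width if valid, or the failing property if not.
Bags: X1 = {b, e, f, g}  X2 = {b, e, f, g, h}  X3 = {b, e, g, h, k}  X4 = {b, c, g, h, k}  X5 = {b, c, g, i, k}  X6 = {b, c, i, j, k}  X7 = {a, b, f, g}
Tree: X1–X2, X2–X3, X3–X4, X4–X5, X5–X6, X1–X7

No — vertex d appears in no bag.

A tree decomposition must satisfy three properties: every vertex lies in some bag; for every edge, both endpoints lie together in some bag; and for every vertex, the bags containing it form a connected subtree. Here vertex d appears in no bag, so the decomposition is invalid.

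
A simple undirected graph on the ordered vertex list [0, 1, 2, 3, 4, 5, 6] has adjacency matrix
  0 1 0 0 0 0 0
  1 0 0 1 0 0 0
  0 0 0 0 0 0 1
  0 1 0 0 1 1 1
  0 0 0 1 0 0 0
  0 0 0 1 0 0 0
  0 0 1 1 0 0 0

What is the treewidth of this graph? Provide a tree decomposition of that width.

Treewidth 1.
Bags: B1 = {3, 6}  B2 = {3, 5}  B3 = {1, 3}  B4 = {0, 1}  B5 = {2, 6}  B6 = {3, 4}
Tree: B1–B2, B2–B3, B3–B4, B1–B5, B3–B6

The largest bag has 2 vertices, giving width 1; this decomposition certifies tw(G) ≤ 1. G has an edge, so its treewidth is at least 1. Combining the bounds, tw(G) = 1.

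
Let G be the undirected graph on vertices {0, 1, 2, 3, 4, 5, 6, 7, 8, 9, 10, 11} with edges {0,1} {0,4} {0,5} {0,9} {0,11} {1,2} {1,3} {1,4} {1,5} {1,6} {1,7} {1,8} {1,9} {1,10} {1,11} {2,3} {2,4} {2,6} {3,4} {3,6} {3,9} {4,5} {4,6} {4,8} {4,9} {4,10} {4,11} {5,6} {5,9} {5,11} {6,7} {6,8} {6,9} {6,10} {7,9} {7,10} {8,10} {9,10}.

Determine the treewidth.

A width-4 tree decomposition is:
Bags: B1 = {0, 1, 4, 5, 9}  B2 = {1, 4, 5, 6, 9}  B3 = {1, 4, 6, 9, 10}  B4 = {1, 6, 7, 9, 10}  B5 = {1, 4, 6, 8, 10}  B6 = {1, 3, 4, 6, 9}  B7 = {0, 1, 4, 5, 11}  B8 = {1, 2, 3, 4, 6}
Tree: B1–B2, B2–B3, B3–B4, B3–B5, B2–B6, B1–B7, B6–B8
The largest bag has 5 vertices, giving width 4; this decomposition certifies tw(G) ≤ 4. Conversely, {0, 1, 4, 5, 9} is a clique of size 5, and the vertices of any clique must share a bag in every tree decomposition; so some bag has ≥ 5 vertices and tw(G) ≥ 4. Combining the bounds, tw(G) = 4.

4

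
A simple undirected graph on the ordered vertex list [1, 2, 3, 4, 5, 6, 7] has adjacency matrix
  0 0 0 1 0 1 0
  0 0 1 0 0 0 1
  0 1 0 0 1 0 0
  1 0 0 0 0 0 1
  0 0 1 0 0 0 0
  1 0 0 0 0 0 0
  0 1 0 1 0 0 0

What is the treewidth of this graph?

1

A width-1 tree decomposition is:
Bags: B1 = {1, 6}  B2 = {1, 4}  B3 = {4, 7}  B4 = {2, 7}  B5 = {2, 3}  B6 = {3, 5}
Tree: B1–B2, B2–B3, B3–B4, B4–B5, B5–B6
Each bag holds 2 vertices, so the decomposition has width 1, which upper-bounds the treewidth. G has an edge, so its treewidth is at least 1. Therefore the treewidth is 1.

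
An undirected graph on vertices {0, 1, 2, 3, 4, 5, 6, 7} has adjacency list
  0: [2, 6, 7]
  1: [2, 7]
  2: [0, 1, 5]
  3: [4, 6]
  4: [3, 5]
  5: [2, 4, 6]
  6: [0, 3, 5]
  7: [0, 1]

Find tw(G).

2

A width-2 tree decomposition is:
Bags: B1 = {1, 2, 7}  B2 = {0, 2, 7}  B3 = {0, 2, 5}  B4 = {0, 5, 6}  B5 = {4, 5, 6}  B6 = {3, 4, 6}
Tree: B1–B2, B2–B3, B3–B4, B4–B5, B5–B6
The largest bag has 3 vertices, giving width 2; this decomposition certifies tw(G) ≤ 2. The edges 1–7–0–2–1 form a cycle, so G is not a tree and its treewidth is at least 2. Combining the bounds, tw(G) = 2.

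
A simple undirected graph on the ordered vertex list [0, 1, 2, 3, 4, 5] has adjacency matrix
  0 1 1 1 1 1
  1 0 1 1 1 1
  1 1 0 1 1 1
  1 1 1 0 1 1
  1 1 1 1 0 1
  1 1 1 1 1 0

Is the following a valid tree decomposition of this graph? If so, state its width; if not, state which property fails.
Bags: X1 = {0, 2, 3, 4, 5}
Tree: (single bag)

A tree decomposition must satisfy three properties: every vertex lies in some bag; for every edge, both endpoints lie together in some bag; and for every vertex, the bags containing it form a connected subtree. Here vertex 1 appears in no bag, so the decomposition is invalid.

No — vertex 1 appears in no bag.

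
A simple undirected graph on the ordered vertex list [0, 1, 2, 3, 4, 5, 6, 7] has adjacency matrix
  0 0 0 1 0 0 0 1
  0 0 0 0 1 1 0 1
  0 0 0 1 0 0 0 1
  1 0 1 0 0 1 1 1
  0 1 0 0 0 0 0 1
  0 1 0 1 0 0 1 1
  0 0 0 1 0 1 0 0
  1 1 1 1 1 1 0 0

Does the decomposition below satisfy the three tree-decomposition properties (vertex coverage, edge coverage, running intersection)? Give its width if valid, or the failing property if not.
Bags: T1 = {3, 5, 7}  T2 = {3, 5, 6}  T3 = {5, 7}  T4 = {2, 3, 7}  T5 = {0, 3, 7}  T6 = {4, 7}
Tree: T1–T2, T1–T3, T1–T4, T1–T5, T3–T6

No — vertex 1 appears in no bag.

A tree decomposition must satisfy three properties: every vertex lies in some bag; for every edge, both endpoints lie together in some bag; and for every vertex, the bags containing it form a connected subtree. Here vertex 1 appears in no bag, so the decomposition is invalid.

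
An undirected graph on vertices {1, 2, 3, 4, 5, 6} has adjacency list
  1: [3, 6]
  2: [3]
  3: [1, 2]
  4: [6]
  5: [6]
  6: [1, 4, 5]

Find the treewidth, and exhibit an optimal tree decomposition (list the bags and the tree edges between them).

The largest bag has 2 vertices, giving width 1; this decomposition certifies tw(G) ≤ 1. Since G has at least one edge (e.g. 1–6), it is not an edgeless graph, so tw(G) ≥ 1. The upper and lower bounds meet at 1, so that is the treewidth.

Treewidth 1.
One such decomposition:
Bags: B1 = {1, 6}  B2 = {1, 3}  B3 = {2, 3}  B4 = {4, 6}  B5 = {5, 6}
Tree: B1–B2, B2–B3, B1–B4, B1–B5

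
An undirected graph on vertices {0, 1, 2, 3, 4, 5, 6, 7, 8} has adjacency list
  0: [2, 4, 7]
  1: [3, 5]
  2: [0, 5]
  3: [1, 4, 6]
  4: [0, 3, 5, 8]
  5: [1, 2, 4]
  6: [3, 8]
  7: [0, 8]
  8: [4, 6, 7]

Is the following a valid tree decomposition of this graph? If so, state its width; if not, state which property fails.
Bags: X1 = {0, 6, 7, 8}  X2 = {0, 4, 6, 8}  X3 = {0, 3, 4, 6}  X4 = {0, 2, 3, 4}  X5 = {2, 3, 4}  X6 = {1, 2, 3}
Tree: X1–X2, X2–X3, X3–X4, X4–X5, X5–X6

No — vertex 5 appears in no bag.

A tree decomposition must satisfy three properties: every vertex lies in some bag; for every edge, both endpoints lie together in some bag; and for every vertex, the bags containing it form a connected subtree. Here vertex 5 appears in no bag, so the decomposition is invalid.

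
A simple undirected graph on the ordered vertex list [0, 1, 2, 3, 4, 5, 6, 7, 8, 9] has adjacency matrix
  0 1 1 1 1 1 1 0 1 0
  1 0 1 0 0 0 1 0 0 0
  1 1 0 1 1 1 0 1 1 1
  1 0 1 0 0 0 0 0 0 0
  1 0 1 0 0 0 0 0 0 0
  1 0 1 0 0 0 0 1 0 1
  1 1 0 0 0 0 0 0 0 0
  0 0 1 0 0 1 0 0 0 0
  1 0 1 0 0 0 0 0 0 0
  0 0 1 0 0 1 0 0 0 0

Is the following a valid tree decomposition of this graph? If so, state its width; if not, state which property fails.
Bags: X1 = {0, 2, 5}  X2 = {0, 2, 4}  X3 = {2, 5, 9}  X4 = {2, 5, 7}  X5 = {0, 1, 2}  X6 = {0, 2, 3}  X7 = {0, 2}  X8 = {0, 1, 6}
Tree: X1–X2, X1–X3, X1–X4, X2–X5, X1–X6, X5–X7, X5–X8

A tree decomposition must satisfy three properties: every vertex lies in some bag; for every edge, both endpoints lie together in some bag; and for every vertex, the bags containing it form a connected subtree. Here vertex 8 appears in no bag, so the decomposition is invalid.

No — vertex 8 appears in no bag.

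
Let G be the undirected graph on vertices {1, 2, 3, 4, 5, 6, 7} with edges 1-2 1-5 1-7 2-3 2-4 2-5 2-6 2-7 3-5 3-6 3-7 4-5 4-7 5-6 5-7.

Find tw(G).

A width-3 tree decomposition is:
Bags: B1 = {2, 3, 5, 7}  B2 = {2, 4, 5, 7}  B3 = {1, 2, 5, 7}  B4 = {2, 3, 5, 6}
Tree: B1–B2, B1–B3, B1–B4
Every bag has size at most 4, so the width is 4 − 1 = 3 and tw(G) ≤ 3. Conversely, {2, 3, 5, 6} is a clique of size 4, and the vertices of any clique must share a bag in every tree decomposition; so some bag has ≥ 4 vertices and tw(G) ≥ 3. Combining the bounds, tw(G) = 3.

3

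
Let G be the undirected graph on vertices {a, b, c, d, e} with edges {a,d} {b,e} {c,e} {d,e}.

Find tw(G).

A width-1 tree decomposition is:
Bags: B1 = {b, e}  B2 = {d, e}  B3 = {c, e}  B4 = {a, d}
Tree: B1–B2, B1–B3, B2–B4
Each bag holds 2 vertices, so the decomposition has width 1, which upper-bounds the treewidth. Since G has at least one edge (e.g. e–b), it is not an edgeless graph, so tw(G) ≥ 1. The upper and lower bounds meet at 1, so that is the treewidth.

1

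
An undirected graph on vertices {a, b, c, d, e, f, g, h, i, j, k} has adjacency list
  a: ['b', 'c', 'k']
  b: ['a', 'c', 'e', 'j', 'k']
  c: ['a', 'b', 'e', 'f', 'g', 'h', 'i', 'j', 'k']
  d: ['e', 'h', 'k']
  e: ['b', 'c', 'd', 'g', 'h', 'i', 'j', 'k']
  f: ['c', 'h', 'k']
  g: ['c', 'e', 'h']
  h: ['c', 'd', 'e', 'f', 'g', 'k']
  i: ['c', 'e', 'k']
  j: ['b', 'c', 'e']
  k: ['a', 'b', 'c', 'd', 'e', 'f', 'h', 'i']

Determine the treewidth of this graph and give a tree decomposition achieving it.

Treewidth 3.
Bags: B1 = {c, e, i, k}  B2 = {b, c, e, k}  B3 = {a, b, c, k}  B4 = {c, e, h, k}  B5 = {c, f, h, k}  B6 = {d, e, h, k}  B7 = {c, e, g, h}  B8 = {b, c, e, j}
Tree: B1–B2, B2–B3, B1–B4, B4–B5, B4–B6, B4–B7, B2–B8

Every bag has size at most 4, so the width is 4 − 1 = 3 and tw(G) ≤ 3. For the lower bound, the 4 vertices {d, e, h, k} are pairwise adjacent, and any tree decomposition puts a clique entirely inside one bag — forcing width ≥ 3. The upper and lower bounds meet at 3, so that is the treewidth.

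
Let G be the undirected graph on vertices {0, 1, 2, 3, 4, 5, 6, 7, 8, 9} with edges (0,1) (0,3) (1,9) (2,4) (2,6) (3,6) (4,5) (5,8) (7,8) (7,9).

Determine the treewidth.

2

A width-2 tree decomposition is:
Bags: B1 = {0, 1, 9}  B2 = {0, 7, 9}  B3 = {0, 7, 8}  B4 = {0, 5, 8}  B5 = {0, 4, 5}  B6 = {0, 2, 4}  B7 = {0, 2, 6}  B8 = {0, 3, 6}
Tree: B1–B2, B2–B3, B3–B4, B4–B5, B5–B6, B6–B7, B7–B8
Every bag has size at most 3, so the width is 3 − 1 = 2 and tw(G) ≤ 2. For the lower bound, G contains the cycle 0–1–9–7–8–5–4–2–6–3–0, so G is not a forest; only forests have treewidth ≤ 1, hence tw(G) ≥ 2. The upper and lower bounds meet at 2, so that is the treewidth.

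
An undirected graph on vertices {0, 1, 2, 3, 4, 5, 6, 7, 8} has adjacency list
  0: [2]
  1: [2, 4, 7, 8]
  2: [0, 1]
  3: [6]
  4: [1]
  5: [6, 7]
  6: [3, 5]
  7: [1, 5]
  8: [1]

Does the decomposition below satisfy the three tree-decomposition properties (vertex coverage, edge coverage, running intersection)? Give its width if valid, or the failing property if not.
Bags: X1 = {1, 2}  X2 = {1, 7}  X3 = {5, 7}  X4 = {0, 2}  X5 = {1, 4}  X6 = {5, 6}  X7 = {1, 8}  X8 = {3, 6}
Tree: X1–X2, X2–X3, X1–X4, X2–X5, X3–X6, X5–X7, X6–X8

Yes; width 1.

Vertex coverage: the bags together contain {0, 1, 2, 3, 4, 5, 6, 7, 8}, the full vertex set. Edge coverage: each edge of G has both endpoints in at least one bag. Running intersection: for every vertex, the bags containing it form a connected subtree. All three properties hold, so this is a valid tree decomposition of width max|bag| − 1 = 1, and hence tw(G) ≤ 1.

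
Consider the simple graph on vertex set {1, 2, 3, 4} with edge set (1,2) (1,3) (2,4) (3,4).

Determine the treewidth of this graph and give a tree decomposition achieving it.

Treewidth 2.
One optimal decomposition is:
Bags: B1 = {2, 3, 4}  B2 = {1, 2, 3}
Tree: B1–B2

Every bag has size at most 3, so the width is 3 − 1 = 2 and tw(G) ≤ 2. The edges 3–4–2–1–3 form a cycle, so G is not a tree and its treewidth is at least 2. Therefore the treewidth is 2.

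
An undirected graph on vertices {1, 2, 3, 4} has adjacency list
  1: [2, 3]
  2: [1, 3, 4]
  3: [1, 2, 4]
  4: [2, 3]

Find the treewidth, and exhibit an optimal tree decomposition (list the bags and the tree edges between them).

Treewidth 2.
Bags: B1 = {1, 2, 3}  B2 = {2, 3, 4}
Tree: B1–B2

The largest bag has 3 vertices, giving width 2; this decomposition certifies tw(G) ≤ 2. On the other hand G contains the 3-clique {1, 2, 3}. A clique must lie in a single bag of any decomposition, so no decomposition can have width below 2. The upper and lower bounds meet at 2, so that is the treewidth.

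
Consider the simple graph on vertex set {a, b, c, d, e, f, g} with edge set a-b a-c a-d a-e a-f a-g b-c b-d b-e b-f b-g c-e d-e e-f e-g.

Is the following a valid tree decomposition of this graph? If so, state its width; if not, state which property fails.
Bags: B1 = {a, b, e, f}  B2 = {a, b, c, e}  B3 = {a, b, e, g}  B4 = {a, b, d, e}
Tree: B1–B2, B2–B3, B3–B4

Every vertex of G appears in some bag (union = {a, b, c, d, e, f, g}); every edge is covered by a bag; and for each vertex v the set of bags containing v is connected in the bag tree. The decomposition is therefore valid. The largest bag has 4 vertices, so the width is 3.

Yes; width 3.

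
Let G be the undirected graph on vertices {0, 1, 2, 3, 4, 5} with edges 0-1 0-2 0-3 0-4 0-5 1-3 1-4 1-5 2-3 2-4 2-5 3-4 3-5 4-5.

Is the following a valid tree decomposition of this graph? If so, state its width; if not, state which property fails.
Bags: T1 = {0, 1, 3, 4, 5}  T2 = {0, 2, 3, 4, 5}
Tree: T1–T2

Yes; width 4.

Checking the three conditions: (i) the bags cover all of {0, 1, 2, 3, 4, 5}; (ii) for each edge, some bag contains both endpoints; (iii) the bags containing any fixed vertex form a subtree. All hold, so the decomposition is valid with width 5 − 1 = 4.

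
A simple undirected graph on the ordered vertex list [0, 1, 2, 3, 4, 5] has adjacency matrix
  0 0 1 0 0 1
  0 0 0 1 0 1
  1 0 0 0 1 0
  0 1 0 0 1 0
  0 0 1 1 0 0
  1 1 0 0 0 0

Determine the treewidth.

2

A width-2 tree decomposition is:
Bags: B1 = {0, 1, 5}  B2 = {0, 1, 3}  B3 = {0, 3, 4}  B4 = {0, 2, 4}
Tree: B1–B2, B2–B3, B3–B4
The largest bag has 3 vertices, giving width 2; this decomposition certifies tw(G) ≤ 2. For the lower bound, G contains the cycle 0–5–1–3–4–2–0, so G is not a forest; only forests have treewidth ≤ 1, hence tw(G) ≥ 2. Combining the bounds, tw(G) = 2.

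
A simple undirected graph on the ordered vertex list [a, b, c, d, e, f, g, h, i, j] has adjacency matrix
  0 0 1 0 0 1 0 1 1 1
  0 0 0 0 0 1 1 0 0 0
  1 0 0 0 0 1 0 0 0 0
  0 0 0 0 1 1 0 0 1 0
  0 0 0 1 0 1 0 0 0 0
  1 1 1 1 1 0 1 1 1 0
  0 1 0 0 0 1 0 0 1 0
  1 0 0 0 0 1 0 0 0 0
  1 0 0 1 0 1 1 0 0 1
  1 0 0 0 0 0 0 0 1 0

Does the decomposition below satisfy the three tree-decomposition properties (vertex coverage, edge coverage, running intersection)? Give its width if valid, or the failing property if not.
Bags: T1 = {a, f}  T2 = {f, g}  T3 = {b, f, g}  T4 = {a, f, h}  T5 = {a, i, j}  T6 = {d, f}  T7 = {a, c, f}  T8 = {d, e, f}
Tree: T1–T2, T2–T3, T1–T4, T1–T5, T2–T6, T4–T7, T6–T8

A tree decomposition must satisfy three properties: every vertex lies in some bag; for every edge, both endpoints lie together in some bag; and for every vertex, the bags containing it form a connected subtree. Here edge (i,f) lies in no bag, so the decomposition is invalid.

No — edge (i,f) lies in no bag.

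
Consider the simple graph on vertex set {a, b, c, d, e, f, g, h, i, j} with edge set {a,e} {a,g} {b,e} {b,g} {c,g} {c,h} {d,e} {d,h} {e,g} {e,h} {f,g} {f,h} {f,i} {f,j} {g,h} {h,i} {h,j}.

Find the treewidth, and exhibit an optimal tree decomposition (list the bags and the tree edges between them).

Treewidth 2.
One optimal decomposition is:
Bags: B1 = {f, g, h}  B2 = {c, g, h}  B3 = {f, h, i}  B4 = {e, g, h}  B5 = {d, e, h}  B6 = {a, e, g}  B7 = {b, e, g}  B8 = {f, h, j}
Tree: B1–B2, B1–B3, B2–B4, B4–B5, B4–B6, B6–B7, B1–B8

The largest bag has 3 vertices, giving width 2; this decomposition certifies tw(G) ≤ 2. On the other hand G contains the 3-clique {d, e, h}. A clique must lie in a single bag of any decomposition, so no decomposition can have width below 2. Combining the bounds, tw(G) = 2.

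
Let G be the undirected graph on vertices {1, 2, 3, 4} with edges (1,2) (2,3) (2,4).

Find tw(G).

1

A width-1 tree decomposition is:
Bags: B1 = {1, 2}  B2 = {2, 3}  B3 = {2, 4}
Tree: B1–B2, B1–B3
Every bag has size at most 2, so the width is 2 − 1 = 1 and tw(G) ≤ 1. G has an edge, so its treewidth is at least 1. Hence tw(G) = 1 exactly.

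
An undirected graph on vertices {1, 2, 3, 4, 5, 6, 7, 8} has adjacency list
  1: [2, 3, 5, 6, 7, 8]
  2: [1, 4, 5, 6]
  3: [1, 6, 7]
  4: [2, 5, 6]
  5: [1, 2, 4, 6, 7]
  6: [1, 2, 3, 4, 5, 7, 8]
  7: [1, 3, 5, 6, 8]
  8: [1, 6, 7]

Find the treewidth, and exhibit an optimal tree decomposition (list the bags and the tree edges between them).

Treewidth 3.
Bags: B1 = {1, 2, 5, 6}  B2 = {1, 5, 6, 7}  B3 = {1, 6, 7, 8}  B4 = {2, 4, 5, 6}  B5 = {1, 3, 6, 7}
Tree: B1–B2, B2–B3, B1–B4, B3–B5

Each bag holds 4 vertices, so the decomposition has width 3, which upper-bounds the treewidth. For the lower bound, the 4 vertices {1, 2, 5, 6} are pairwise adjacent, and any tree decomposition puts a clique entirely inside one bag — forcing width ≥ 3. Combining the bounds, tw(G) = 3.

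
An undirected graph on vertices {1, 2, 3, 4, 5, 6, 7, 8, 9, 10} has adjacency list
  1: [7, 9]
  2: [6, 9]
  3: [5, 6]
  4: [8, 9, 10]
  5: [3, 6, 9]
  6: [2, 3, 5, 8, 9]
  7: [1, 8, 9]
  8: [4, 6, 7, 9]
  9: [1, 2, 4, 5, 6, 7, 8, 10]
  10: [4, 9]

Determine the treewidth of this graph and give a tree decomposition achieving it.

Treewidth 2.
Bags: B1 = {2, 6, 9}  B2 = {5, 6, 9}  B3 = {6, 8, 9}  B4 = {4, 8, 9}  B5 = {7, 8, 9}  B6 = {4, 9, 10}  B7 = {1, 7, 9}  B8 = {3, 5, 6}
Tree: B1–B2, B1–B3, B3–B4, B3–B5, B4–B6, B5–B7, B2–B8

The largest bag has 3 vertices, giving width 2; this decomposition certifies tw(G) ≤ 2. Conversely, {1, 7, 9} is a clique of size 3, and the vertices of any clique must share a bag in every tree decomposition; so some bag has ≥ 3 vertices and tw(G) ≥ 2. Therefore the treewidth is 2.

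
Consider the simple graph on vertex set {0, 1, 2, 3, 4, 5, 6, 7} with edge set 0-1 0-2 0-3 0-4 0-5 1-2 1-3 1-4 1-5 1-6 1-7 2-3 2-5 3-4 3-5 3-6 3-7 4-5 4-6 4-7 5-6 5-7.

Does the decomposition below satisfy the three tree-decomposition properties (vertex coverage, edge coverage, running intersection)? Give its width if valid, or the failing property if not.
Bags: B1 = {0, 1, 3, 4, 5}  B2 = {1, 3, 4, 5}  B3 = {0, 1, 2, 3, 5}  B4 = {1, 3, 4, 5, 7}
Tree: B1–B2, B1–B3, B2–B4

A tree decomposition must satisfy three properties: every vertex lies in some bag; for every edge, both endpoints lie together in some bag; and for every vertex, the bags containing it form a connected subtree. Here vertex 6 appears in no bag, so the decomposition is invalid.

No — vertex 6 appears in no bag.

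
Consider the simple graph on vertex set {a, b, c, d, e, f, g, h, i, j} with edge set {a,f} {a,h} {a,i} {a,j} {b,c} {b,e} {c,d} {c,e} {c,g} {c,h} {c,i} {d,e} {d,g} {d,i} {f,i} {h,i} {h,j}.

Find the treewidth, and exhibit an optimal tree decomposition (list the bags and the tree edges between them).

Treewidth 2.
One optimal decomposition is:
Bags: B1 = {c, d, i}  B2 = {c, h, i}  B3 = {a, h, i}  B4 = {a, f, i}  B5 = {c, d, e}  B6 = {c, d, g}  B7 = {a, h, j}  B8 = {b, c, e}
Tree: B1–B2, B2–B3, B3–B4, B1–B5, B5–B6, B3–B7, B5–B8

The largest bag has 3 vertices, giving width 2; this decomposition certifies tw(G) ≤ 2. On the other hand G contains the 3-clique {a, h, j}. A clique must lie in a single bag of any decomposition, so no decomposition can have width below 2. Therefore the treewidth is 2.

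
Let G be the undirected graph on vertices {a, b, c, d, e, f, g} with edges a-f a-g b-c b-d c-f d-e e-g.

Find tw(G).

2

A width-2 tree decomposition is:
Bags: B1 = {a, e, g}  B2 = {a, e, f}  B3 = {c, e, f}  B4 = {b, c, e}  B5 = {b, d, e}
Tree: B1–B2, B2–B3, B3–B4, B4–B5
Each bag holds 3 vertices, so the decomposition has width 2, which upper-bounds the treewidth. Since e–g–a–f–c–b–d–e is a cycle in G, G is not acyclic. Forests are exactly the graphs of treewidth ≤ 1, so tw(G) ≥ 2. The upper and lower bounds meet at 2, so that is the treewidth.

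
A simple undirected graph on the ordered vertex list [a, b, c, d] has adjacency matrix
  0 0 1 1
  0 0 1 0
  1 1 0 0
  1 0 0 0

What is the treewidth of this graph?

A width-1 tree decomposition is:
Bags: B1 = {a, c}  B2 = {a, d}  B3 = {b, c}
Tree: B1–B2, B1–B3
Each bag holds 2 vertices, so the decomposition has width 1, which upper-bounds the treewidth. G has an edge, so its treewidth is at least 1. The upper and lower bounds meet at 1, so that is the treewidth.

1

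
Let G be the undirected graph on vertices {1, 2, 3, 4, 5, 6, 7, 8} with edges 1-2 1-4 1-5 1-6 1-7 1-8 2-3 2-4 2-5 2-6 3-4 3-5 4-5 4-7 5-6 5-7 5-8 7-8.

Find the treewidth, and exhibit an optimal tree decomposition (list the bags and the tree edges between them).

Treewidth 3.
One optimal decomposition is:
Bags: B1 = {1, 4, 5, 7}  B2 = {1, 5, 7, 8}  B3 = {1, 2, 4, 5}  B4 = {1, 2, 5, 6}  B5 = {2, 3, 4, 5}
Tree: B1–B2, B1–B3, B3–B4, B3–B5

Every bag has size at most 4, so the width is 4 − 1 = 3 and tw(G) ≤ 3. Conversely, {1, 5, 7, 8} is a clique of size 4, and the vertices of any clique must share a bag in every tree decomposition; so some bag has ≥ 4 vertices and tw(G) ≥ 3. The upper and lower bounds meet at 3, so that is the treewidth.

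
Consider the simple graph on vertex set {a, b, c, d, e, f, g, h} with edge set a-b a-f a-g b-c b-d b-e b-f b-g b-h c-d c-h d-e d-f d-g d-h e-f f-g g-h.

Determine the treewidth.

3

A width-3 tree decomposition is:
Bags: B1 = {b, d, e, f}  B2 = {b, d, f, g}  B3 = {b, d, g, h}  B4 = {a, b, f, g}  B5 = {b, c, d, h}
Tree: B1–B2, B2–B3, B2–B4, B3–B5
Every bag has size at most 4, so the width is 4 − 1 = 3 and tw(G) ≤ 3. On the other hand G contains the 4-clique {b, d, g, h}. A clique must lie in a single bag of any decomposition, so no decomposition can have width below 3. The upper and lower bounds meet at 3, so that is the treewidth.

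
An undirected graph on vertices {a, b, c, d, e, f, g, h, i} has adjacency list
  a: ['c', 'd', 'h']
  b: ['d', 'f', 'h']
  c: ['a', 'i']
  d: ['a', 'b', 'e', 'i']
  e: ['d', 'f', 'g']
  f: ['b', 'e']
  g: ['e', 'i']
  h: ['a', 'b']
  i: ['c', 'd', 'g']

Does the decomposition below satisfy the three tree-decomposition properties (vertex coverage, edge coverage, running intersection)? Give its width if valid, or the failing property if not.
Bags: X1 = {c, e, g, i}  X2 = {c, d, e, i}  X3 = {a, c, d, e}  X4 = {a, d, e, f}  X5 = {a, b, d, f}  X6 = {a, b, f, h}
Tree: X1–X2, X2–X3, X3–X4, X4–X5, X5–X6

Yes; width 3.

Checking the three conditions: (i) the bags cover all of {a, b, c, d, e, f, g, h, i}; (ii) for each edge, some bag contains both endpoints; (iii) the bags containing any fixed vertex form a subtree. All hold, so the decomposition is valid with width 4 − 1 = 3.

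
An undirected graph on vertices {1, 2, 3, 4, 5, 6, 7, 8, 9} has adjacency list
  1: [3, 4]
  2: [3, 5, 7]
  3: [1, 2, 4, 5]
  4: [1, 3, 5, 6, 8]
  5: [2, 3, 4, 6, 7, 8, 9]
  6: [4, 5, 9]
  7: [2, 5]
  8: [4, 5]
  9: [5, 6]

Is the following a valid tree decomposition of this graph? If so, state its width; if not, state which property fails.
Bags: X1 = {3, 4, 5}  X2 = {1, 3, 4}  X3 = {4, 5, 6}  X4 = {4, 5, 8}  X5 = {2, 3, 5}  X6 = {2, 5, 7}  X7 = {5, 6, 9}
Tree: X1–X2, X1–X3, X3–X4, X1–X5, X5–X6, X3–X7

Yes; width 2.

Checking the three conditions: (i) the bags cover all of {1, 2, 3, 4, 5, 6, 7, 8, 9}; (ii) for each edge, some bag contains both endpoints; (iii) the bags containing any fixed vertex form a subtree. All hold, so the decomposition is valid with width 3 − 1 = 2.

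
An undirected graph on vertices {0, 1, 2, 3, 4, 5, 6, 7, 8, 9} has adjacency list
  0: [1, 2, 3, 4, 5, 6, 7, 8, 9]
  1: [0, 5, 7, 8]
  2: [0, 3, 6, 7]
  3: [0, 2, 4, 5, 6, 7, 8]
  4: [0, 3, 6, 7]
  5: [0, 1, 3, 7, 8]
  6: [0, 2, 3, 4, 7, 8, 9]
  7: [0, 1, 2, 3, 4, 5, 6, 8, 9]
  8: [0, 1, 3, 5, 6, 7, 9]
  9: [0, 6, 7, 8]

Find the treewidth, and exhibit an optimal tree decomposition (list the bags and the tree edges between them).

Treewidth 4.
One optimal decomposition is:
Bags: B1 = {0, 3, 6, 7, 8}  B2 = {0, 3, 4, 6, 7}  B3 = {0, 3, 5, 7, 8}  B4 = {0, 1, 5, 7, 8}  B5 = {0, 2, 3, 6, 7}  B6 = {0, 6, 7, 8, 9}
Tree: B1–B2, B1–B3, B3–B4, B2–B5, B1–B6

The largest bag has 5 vertices, giving width 4; this decomposition certifies tw(G) ≤ 4. On the other hand G contains the 5-clique {0, 1, 5, 7, 8}. A clique must lie in a single bag of any decomposition, so no decomposition can have width below 4. Combining the bounds, tw(G) = 4.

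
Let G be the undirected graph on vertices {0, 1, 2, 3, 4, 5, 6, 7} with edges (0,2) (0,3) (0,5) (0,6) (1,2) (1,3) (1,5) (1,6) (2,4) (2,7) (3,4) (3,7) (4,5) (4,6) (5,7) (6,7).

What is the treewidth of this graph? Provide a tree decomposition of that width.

Treewidth 4.
Bags: B1 = {0, 1, 4, 5, 7}  B2 = {0, 1, 3, 4, 7}  B3 = {0, 1, 4, 6, 7}  B4 = {0, 1, 2, 4, 7}
Tree: B1–B2, B2–B3, B3–B4

Every bag has size at most 5, so the width is 5 − 1 = 4 and tw(G) ≤ 4. For the lower bound: the 5 vertex sets {4,5}, {1,3}, {6,7}, {0}, {2} are disjoint, each induces a connected subgraph, and every pair is joined by at least one edge of G. Contracting each set to a single vertex therefore yields K_{5} as a minor, and since treewidth is minor-monotone, tw(G) ≥ tw(K_{5}) = 4. Hence tw(G) = 4 exactly.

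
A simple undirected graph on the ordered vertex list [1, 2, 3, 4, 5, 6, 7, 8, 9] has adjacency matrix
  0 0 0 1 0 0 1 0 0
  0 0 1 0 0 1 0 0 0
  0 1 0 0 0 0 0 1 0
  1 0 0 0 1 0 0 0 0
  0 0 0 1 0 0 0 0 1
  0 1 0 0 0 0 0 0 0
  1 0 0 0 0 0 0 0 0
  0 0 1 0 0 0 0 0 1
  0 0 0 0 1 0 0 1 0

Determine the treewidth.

A width-1 tree decomposition is:
Bags: B1 = {2, 6}  B2 = {2, 3}  B3 = {3, 8}  B4 = {8, 9}  B5 = {5, 9}  B6 = {4, 5}  B7 = {1, 4}  B8 = {1, 7}
Tree: B1–B2, B2–B3, B3–B4, B4–B5, B5–B6, B6–B7, B7–B8
The largest bag has 2 vertices, giving width 1; this decomposition certifies tw(G) ≤ 1. Any graph with an edge has treewidth ≥ 1, and G has the edge 6–2. Therefore the treewidth is 1.

1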